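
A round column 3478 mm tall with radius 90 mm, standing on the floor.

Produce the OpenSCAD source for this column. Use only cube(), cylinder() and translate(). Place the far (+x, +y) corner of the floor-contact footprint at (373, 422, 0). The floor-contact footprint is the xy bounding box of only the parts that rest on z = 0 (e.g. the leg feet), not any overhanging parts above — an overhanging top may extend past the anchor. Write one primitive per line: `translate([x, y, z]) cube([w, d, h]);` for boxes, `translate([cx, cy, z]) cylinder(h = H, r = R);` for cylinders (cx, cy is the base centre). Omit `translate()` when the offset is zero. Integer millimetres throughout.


translate([283, 332, 0]) cylinder(h = 3478, r = 90);


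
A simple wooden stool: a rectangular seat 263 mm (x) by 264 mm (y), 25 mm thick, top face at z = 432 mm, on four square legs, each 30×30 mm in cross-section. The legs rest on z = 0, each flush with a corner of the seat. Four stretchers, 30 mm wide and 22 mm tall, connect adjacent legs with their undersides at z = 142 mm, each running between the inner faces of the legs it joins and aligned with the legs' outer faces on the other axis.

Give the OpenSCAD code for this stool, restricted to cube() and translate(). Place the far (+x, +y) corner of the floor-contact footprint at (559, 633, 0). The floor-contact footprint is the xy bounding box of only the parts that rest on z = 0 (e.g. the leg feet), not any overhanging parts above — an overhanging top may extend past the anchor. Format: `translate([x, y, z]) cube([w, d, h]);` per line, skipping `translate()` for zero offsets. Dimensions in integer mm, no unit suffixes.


translate([296, 369, 407]) cube([263, 264, 25]);
translate([296, 369, 0]) cube([30, 30, 407]);
translate([529, 369, 0]) cube([30, 30, 407]);
translate([296, 603, 0]) cube([30, 30, 407]);
translate([529, 603, 0]) cube([30, 30, 407]);
translate([326, 369, 142]) cube([203, 30, 22]);
translate([326, 603, 142]) cube([203, 30, 22]);
translate([296, 399, 142]) cube([30, 204, 22]);
translate([529, 399, 142]) cube([30, 204, 22]);


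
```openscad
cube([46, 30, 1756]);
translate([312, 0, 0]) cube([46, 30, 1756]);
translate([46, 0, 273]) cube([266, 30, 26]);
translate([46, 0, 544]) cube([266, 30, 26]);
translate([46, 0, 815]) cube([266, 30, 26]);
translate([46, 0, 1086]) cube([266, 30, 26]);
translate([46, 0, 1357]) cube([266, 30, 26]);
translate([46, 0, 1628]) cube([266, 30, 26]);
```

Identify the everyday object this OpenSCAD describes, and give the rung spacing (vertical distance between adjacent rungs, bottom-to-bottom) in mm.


A ladder. The rung spacing is 271 mm.

Two tall 46×30 posts with 6 short bars between them — a ladder. Adjacent rungs sit at z = 273 and z = 544, so the spacing is 544 − 273 = 271 mm.


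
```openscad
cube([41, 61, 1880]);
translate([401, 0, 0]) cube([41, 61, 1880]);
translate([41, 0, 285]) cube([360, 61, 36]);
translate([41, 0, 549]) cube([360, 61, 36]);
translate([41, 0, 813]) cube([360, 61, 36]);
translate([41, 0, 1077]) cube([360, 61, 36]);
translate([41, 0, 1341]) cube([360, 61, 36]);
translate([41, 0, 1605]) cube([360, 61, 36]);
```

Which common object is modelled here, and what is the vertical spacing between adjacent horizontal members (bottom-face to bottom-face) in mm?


A ladder. The rung spacing is 264 mm.

Two tall 41×61 posts with 6 short bars between them — a ladder. Adjacent rungs sit at z = 285 and z = 549, so the spacing is 549 − 285 = 264 mm.


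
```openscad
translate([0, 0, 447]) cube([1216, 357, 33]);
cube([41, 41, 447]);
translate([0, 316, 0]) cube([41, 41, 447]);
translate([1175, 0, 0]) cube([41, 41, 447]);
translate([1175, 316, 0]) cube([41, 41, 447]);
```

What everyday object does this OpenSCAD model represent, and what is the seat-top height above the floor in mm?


A bench. The seat-top height is 480 mm.

A long slab on four corner posts — a bench. The slab sits at z = 447 with thickness 33, so the top is 447 + 33 = 480 mm.


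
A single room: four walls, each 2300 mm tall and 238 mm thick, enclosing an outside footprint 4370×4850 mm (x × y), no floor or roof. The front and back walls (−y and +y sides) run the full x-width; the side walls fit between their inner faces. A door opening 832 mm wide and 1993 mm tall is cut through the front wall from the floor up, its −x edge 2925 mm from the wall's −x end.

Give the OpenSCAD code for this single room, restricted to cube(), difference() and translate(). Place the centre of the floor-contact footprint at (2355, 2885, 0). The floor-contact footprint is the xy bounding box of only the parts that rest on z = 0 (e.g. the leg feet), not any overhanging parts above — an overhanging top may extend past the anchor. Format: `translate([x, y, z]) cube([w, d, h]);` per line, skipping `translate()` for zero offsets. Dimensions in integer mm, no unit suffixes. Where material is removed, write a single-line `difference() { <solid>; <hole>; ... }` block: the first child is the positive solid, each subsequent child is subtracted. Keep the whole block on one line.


difference() { translate([170, 460, 0]) cube([4370, 238, 2300]); translate([3095, 460, 0]) cube([832, 238, 1993]); }
translate([170, 5072, 0]) cube([4370, 238, 2300]);
translate([170, 698, 0]) cube([238, 4374, 2300]);
translate([4302, 698, 0]) cube([238, 4374, 2300]);


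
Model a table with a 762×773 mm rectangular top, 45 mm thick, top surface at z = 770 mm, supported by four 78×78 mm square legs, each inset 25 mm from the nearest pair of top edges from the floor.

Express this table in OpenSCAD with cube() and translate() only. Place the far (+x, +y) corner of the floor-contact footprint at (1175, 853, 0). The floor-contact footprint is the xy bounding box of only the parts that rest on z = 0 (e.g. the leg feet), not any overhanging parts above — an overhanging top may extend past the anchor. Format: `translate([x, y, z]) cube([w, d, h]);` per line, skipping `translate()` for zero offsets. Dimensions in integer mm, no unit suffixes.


translate([438, 105, 725]) cube([762, 773, 45]);
translate([463, 130, 0]) cube([78, 78, 725]);
translate([1097, 130, 0]) cube([78, 78, 725]);
translate([463, 775, 0]) cube([78, 78, 725]);
translate([1097, 775, 0]) cube([78, 78, 725]);


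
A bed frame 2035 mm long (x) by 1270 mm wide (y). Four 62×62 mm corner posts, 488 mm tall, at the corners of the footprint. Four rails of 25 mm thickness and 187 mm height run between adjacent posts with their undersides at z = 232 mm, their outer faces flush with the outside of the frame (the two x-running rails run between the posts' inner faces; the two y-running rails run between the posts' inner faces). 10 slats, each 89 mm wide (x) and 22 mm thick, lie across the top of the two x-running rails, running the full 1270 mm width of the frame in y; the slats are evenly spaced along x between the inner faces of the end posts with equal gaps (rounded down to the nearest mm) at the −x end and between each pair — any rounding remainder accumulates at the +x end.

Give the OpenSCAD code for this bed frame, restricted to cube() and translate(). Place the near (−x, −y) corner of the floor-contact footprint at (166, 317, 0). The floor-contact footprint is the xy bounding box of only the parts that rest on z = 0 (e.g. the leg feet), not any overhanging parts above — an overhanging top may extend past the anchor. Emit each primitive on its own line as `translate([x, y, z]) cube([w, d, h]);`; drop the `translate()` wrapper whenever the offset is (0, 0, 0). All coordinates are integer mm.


translate([166, 317, 0]) cube([62, 62, 488]);
translate([166, 1525, 0]) cube([62, 62, 488]);
translate([2139, 317, 0]) cube([62, 62, 488]);
translate([2139, 1525, 0]) cube([62, 62, 488]);
translate([228, 317, 232]) cube([1911, 25, 187]);
translate([228, 1562, 232]) cube([1911, 25, 187]);
translate([166, 379, 232]) cube([25, 1146, 187]);
translate([2176, 379, 232]) cube([25, 1146, 187]);
translate([320, 317, 419]) cube([89, 1270, 22]);
translate([501, 317, 419]) cube([89, 1270, 22]);
translate([682, 317, 419]) cube([89, 1270, 22]);
translate([863, 317, 419]) cube([89, 1270, 22]);
translate([1044, 317, 419]) cube([89, 1270, 22]);
translate([1225, 317, 419]) cube([89, 1270, 22]);
translate([1406, 317, 419]) cube([89, 1270, 22]);
translate([1587, 317, 419]) cube([89, 1270, 22]);
translate([1768, 317, 419]) cube([89, 1270, 22]);
translate([1949, 317, 419]) cube([89, 1270, 22]);


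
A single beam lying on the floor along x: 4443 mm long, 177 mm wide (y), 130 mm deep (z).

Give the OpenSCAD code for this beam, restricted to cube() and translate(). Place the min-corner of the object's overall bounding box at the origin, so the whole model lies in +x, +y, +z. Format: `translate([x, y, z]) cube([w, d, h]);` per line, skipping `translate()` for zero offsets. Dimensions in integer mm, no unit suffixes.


cube([4443, 177, 130]);


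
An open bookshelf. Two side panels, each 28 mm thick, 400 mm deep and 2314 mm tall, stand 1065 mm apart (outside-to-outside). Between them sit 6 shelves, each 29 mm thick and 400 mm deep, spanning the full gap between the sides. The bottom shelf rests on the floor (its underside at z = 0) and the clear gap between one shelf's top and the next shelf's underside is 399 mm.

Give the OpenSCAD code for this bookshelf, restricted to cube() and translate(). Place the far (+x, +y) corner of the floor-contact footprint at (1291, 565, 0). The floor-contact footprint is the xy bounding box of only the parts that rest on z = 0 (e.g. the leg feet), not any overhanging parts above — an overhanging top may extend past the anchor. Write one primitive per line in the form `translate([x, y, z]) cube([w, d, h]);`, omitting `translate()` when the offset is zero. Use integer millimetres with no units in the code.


translate([226, 165, 0]) cube([28, 400, 2314]);
translate([1263, 165, 0]) cube([28, 400, 2314]);
translate([254, 165, 0]) cube([1009, 400, 29]);
translate([254, 165, 428]) cube([1009, 400, 29]);
translate([254, 165, 856]) cube([1009, 400, 29]);
translate([254, 165, 1284]) cube([1009, 400, 29]);
translate([254, 165, 1712]) cube([1009, 400, 29]);
translate([254, 165, 2140]) cube([1009, 400, 29]);


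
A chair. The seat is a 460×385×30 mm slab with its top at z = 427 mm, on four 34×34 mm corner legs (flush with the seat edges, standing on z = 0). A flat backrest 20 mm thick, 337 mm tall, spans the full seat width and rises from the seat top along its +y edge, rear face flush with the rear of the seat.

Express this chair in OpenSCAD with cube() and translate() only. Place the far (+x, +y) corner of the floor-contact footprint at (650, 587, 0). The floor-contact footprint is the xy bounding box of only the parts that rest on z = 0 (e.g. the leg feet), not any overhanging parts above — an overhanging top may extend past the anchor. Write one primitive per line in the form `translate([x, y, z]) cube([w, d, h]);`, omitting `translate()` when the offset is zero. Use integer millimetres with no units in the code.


translate([190, 202, 397]) cube([460, 385, 30]);
translate([190, 202, 0]) cube([34, 34, 397]);
translate([616, 202, 0]) cube([34, 34, 397]);
translate([190, 553, 0]) cube([34, 34, 397]);
translate([616, 553, 0]) cube([34, 34, 397]);
translate([190, 567, 427]) cube([460, 20, 337]);


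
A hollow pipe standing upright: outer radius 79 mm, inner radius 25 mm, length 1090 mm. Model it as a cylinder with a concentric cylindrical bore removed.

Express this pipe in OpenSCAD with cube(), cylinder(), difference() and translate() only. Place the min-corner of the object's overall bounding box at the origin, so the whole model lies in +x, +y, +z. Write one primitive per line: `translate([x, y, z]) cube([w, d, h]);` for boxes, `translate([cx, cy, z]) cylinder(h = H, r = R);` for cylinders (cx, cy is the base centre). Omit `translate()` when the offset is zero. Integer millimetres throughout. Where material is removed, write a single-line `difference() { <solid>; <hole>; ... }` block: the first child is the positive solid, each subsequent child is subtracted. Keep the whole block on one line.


difference() { translate([79, 79, 0]) cylinder(h = 1090, r = 79); translate([79, 79, 0]) cylinder(h = 1090, r = 25); }


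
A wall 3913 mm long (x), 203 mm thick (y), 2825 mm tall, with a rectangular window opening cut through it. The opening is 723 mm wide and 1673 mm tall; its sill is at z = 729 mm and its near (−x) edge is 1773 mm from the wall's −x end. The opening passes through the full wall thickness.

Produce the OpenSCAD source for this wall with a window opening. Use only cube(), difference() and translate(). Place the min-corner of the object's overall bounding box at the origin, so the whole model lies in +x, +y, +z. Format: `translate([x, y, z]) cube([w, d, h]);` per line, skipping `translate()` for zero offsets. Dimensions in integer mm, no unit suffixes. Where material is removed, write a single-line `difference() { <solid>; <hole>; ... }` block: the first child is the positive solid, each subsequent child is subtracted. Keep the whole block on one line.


difference() { cube([3913, 203, 2825]); translate([1773, 0, 729]) cube([723, 203, 1673]); }


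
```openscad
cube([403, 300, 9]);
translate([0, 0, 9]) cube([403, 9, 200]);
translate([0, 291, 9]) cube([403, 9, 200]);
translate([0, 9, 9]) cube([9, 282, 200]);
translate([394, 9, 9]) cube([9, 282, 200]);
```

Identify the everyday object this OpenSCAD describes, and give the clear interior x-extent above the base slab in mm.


An open box. The internal width is 385 mm.

A 403×300 base slab with four walls standing on it — an open box. The base is 403 mm wide and the walls are 9 mm thick, so the internal width is 403 − 2 × 9 = 385 mm.


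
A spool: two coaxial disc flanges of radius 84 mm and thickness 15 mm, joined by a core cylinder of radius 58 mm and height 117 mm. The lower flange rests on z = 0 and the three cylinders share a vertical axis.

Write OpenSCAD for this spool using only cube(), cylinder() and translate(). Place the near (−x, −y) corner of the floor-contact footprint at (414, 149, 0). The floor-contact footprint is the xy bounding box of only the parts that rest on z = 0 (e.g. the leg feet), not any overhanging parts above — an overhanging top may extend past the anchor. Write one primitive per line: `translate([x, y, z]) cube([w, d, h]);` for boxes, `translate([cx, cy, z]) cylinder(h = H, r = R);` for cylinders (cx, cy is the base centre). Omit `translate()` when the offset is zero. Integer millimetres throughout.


translate([498, 233, 0]) cylinder(h = 15, r = 84);
translate([498, 233, 15]) cylinder(h = 117, r = 58);
translate([498, 233, 132]) cylinder(h = 15, r = 84);


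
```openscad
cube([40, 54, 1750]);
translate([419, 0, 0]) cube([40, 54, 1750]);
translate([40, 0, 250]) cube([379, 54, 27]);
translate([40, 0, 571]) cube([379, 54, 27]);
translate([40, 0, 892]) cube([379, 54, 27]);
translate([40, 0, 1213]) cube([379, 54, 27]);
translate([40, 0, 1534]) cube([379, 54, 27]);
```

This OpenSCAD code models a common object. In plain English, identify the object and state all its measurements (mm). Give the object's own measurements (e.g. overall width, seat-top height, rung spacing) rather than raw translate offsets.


A straight ladder. Two 40×54 mm vertical rails, 1750 mm tall, stand 459 mm apart (outside-to-outside) with their front faces coplanar on the −y side. 5 rungs, each 54 mm deep and 27 mm tall, span between the inner faces of the rails, front faces flush with the rails. The lowest rung's underside is at z = 250 mm and rungs are spaced 321 mm apart (underside to underside).


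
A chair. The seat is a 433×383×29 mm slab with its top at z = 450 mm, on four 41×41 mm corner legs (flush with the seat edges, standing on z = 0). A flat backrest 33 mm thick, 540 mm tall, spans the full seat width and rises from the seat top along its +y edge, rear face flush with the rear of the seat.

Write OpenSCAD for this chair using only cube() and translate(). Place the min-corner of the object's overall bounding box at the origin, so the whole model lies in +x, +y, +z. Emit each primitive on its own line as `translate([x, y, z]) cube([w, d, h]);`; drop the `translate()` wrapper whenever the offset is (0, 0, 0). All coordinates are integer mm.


translate([0, 0, 421]) cube([433, 383, 29]);
cube([41, 41, 421]);
translate([392, 0, 0]) cube([41, 41, 421]);
translate([0, 342, 0]) cube([41, 41, 421]);
translate([392, 342, 0]) cube([41, 41, 421]);
translate([0, 350, 450]) cube([433, 33, 540]);


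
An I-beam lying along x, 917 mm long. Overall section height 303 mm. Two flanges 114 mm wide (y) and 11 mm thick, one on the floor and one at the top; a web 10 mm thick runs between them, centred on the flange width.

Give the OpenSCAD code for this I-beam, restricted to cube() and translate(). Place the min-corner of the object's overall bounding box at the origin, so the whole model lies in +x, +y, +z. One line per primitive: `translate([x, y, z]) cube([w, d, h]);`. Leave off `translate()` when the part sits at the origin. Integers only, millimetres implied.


cube([917, 114, 11]);
translate([0, 52, 11]) cube([917, 10, 281]);
translate([0, 0, 292]) cube([917, 114, 11]);


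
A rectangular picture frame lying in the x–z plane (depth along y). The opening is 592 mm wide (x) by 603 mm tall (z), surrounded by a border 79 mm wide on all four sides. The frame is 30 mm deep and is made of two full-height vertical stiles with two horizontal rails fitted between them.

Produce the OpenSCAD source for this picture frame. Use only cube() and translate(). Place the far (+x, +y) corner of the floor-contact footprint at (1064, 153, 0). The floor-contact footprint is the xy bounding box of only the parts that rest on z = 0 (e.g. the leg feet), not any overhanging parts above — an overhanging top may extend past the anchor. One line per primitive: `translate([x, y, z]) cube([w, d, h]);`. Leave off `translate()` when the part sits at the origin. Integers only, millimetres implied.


translate([314, 123, 0]) cube([79, 30, 761]);
translate([985, 123, 0]) cube([79, 30, 761]);
translate([393, 123, 0]) cube([592, 30, 79]);
translate([393, 123, 682]) cube([592, 30, 79]);


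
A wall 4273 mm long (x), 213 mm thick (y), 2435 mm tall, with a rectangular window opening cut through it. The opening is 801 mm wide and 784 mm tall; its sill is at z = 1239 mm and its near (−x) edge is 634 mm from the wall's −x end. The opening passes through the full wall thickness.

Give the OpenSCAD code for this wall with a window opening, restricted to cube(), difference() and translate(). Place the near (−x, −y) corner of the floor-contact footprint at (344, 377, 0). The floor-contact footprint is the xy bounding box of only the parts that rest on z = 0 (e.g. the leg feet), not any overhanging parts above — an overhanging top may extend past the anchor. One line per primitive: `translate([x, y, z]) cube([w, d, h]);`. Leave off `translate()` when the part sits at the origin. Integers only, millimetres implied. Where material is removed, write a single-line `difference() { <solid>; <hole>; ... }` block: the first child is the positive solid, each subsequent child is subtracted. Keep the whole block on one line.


difference() { translate([344, 377, 0]) cube([4273, 213, 2435]); translate([978, 377, 1239]) cube([801, 213, 784]); }


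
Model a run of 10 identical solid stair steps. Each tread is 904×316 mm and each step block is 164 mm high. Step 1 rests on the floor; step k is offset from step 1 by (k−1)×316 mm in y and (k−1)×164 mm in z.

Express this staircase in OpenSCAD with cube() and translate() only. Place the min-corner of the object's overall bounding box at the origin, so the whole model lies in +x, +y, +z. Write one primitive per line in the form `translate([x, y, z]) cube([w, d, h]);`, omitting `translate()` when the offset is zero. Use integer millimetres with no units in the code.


cube([904, 316, 164]);
translate([0, 316, 164]) cube([904, 316, 164]);
translate([0, 632, 328]) cube([904, 316, 164]);
translate([0, 948, 492]) cube([904, 316, 164]);
translate([0, 1264, 656]) cube([904, 316, 164]);
translate([0, 1580, 820]) cube([904, 316, 164]);
translate([0, 1896, 984]) cube([904, 316, 164]);
translate([0, 2212, 1148]) cube([904, 316, 164]);
translate([0, 2528, 1312]) cube([904, 316, 164]);
translate([0, 2844, 1476]) cube([904, 316, 164]);


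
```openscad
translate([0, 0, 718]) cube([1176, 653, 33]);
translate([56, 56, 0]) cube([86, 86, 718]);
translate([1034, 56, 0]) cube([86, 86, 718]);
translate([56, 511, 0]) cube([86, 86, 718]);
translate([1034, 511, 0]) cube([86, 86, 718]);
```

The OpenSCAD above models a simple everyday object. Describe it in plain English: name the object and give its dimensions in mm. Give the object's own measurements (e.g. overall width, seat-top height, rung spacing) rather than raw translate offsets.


A rectangular dining table. The top is 1176×653×33 mm with its upper surface at z = 751 mm. It stands on four 86×86 mm square legs, each inset 56 mm from the nearest pair of top edges, running from the floor to the underside of the top.


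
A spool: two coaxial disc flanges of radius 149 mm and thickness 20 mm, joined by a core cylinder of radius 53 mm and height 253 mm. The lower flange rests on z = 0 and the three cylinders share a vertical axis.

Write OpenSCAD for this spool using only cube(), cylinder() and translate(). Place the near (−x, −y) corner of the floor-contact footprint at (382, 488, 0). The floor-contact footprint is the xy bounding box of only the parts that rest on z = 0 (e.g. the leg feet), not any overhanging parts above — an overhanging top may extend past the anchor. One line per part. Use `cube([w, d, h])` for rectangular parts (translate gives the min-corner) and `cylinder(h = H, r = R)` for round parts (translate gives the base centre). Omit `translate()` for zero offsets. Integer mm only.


translate([531, 637, 0]) cylinder(h = 20, r = 149);
translate([531, 637, 20]) cylinder(h = 253, r = 53);
translate([531, 637, 273]) cylinder(h = 20, r = 149);


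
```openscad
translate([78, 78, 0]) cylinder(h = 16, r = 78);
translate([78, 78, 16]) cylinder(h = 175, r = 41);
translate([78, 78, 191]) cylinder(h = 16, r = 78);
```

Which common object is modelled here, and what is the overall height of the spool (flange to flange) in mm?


A spool. The overall height is 207 mm.

Three coaxial cylinders, large–small–large — a spool. Two 16 mm flanges and a 175 mm core give 16 + 175 + 16 = 207 mm.


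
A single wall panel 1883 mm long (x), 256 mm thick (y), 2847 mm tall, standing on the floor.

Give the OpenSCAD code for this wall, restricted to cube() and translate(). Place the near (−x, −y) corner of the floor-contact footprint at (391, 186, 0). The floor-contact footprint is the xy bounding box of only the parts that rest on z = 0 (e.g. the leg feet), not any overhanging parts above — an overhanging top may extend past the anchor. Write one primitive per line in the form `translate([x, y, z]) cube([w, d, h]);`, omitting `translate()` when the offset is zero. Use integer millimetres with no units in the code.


translate([391, 186, 0]) cube([1883, 256, 2847]);


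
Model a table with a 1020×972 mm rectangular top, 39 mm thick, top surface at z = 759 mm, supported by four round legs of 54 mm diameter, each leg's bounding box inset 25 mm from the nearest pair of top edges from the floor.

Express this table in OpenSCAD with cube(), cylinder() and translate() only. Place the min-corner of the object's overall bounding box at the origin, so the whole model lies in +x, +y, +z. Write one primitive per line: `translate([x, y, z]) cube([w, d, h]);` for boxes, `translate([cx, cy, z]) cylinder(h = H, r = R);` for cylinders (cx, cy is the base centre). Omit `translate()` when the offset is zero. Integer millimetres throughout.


translate([0, 0, 720]) cube([1020, 972, 39]);
translate([52, 52, 0]) cylinder(h = 720, r = 27);
translate([968, 52, 0]) cylinder(h = 720, r = 27);
translate([52, 920, 0]) cylinder(h = 720, r = 27);
translate([968, 920, 0]) cylinder(h = 720, r = 27);


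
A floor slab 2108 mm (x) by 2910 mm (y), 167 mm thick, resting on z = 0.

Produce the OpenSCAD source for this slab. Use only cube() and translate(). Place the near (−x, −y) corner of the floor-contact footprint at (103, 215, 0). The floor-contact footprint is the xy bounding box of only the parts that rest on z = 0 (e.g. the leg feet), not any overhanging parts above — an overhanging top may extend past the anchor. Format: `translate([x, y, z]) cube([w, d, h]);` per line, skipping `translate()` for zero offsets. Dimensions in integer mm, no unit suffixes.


translate([103, 215, 0]) cube([2108, 2910, 167]);


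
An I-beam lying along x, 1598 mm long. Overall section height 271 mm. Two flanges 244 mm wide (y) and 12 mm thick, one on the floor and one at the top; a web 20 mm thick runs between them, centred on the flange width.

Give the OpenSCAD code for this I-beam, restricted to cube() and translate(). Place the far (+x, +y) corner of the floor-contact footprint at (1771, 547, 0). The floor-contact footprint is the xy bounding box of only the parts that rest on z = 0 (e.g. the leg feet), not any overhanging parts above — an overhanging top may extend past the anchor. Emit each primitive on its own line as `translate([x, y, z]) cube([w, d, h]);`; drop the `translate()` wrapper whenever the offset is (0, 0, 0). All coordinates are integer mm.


translate([173, 303, 0]) cube([1598, 244, 12]);
translate([173, 415, 12]) cube([1598, 20, 247]);
translate([173, 303, 259]) cube([1598, 244, 12]);


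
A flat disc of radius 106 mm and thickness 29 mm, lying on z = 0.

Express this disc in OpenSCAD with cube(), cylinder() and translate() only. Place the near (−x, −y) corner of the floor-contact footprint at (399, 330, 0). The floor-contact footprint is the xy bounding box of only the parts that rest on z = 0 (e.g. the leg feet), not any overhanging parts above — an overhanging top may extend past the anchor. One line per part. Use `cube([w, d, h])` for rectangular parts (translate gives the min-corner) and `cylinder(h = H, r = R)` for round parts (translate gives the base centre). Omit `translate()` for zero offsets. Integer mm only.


translate([505, 436, 0]) cylinder(h = 29, r = 106);


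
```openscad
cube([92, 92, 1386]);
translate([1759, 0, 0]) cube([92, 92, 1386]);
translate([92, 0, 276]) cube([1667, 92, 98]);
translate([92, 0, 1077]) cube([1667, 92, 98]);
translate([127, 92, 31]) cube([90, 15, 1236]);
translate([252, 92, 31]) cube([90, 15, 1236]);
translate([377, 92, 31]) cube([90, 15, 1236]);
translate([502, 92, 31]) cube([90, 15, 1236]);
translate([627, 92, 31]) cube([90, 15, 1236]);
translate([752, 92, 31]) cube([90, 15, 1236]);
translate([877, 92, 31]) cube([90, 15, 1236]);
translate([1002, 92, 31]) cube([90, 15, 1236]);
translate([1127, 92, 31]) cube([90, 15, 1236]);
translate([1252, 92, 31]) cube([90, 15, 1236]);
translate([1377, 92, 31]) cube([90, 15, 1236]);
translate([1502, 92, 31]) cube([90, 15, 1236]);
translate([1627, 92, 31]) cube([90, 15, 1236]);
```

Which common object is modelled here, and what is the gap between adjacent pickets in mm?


A fence section. The picket gap is 35 mm.

Two posts, two rails, 13 pickets — a fence section. Span 1667 mm holds 13 pickets of 90 mm with 14 equal gaps: ⌊(1667 − 13·90) / 14⌋ = 35 mm.


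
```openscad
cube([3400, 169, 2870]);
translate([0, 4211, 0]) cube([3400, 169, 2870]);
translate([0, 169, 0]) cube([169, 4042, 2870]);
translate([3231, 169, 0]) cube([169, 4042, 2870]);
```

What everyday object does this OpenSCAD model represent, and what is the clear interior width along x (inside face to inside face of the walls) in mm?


A house (or room) frame. The interior width is 3062 mm.

Four 2870 mm walls enclosing a rectangle with no floor or roof — a room or house frame. Outside width is 3400 mm and wall thickness is 169 mm, so the interior width is 3400 − 2 × 169 = 3062 mm.


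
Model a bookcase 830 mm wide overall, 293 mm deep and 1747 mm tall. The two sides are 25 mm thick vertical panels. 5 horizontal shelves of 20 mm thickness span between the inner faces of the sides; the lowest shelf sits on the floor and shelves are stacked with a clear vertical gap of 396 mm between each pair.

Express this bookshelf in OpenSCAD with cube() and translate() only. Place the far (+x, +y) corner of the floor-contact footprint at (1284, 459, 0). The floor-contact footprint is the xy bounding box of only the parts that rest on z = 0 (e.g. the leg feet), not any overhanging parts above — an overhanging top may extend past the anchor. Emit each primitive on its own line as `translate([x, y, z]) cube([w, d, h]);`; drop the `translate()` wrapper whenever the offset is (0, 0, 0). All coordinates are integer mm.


translate([454, 166, 0]) cube([25, 293, 1747]);
translate([1259, 166, 0]) cube([25, 293, 1747]);
translate([479, 166, 0]) cube([780, 293, 20]);
translate([479, 166, 416]) cube([780, 293, 20]);
translate([479, 166, 832]) cube([780, 293, 20]);
translate([479, 166, 1248]) cube([780, 293, 20]);
translate([479, 166, 1664]) cube([780, 293, 20]);


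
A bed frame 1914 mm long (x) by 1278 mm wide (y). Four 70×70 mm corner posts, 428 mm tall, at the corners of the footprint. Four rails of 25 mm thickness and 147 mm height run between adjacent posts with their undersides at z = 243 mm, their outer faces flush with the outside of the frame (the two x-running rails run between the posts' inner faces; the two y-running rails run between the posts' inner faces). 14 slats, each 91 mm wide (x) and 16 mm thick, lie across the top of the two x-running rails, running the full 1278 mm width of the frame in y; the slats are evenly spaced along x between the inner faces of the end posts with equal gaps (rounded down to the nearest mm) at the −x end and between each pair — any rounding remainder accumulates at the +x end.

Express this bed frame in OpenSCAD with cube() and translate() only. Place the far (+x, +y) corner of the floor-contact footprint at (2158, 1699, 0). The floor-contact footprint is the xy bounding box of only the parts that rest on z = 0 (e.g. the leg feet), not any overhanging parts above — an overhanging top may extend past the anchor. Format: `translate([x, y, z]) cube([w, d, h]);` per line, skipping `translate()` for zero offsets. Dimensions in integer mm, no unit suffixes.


translate([244, 421, 0]) cube([70, 70, 428]);
translate([244, 1629, 0]) cube([70, 70, 428]);
translate([2088, 421, 0]) cube([70, 70, 428]);
translate([2088, 1629, 0]) cube([70, 70, 428]);
translate([314, 421, 243]) cube([1774, 25, 147]);
translate([314, 1674, 243]) cube([1774, 25, 147]);
translate([244, 491, 243]) cube([25, 1138, 147]);
translate([2133, 491, 243]) cube([25, 1138, 147]);
translate([347, 421, 390]) cube([91, 1278, 16]);
translate([471, 421, 390]) cube([91, 1278, 16]);
translate([595, 421, 390]) cube([91, 1278, 16]);
translate([719, 421, 390]) cube([91, 1278, 16]);
translate([843, 421, 390]) cube([91, 1278, 16]);
translate([967, 421, 390]) cube([91, 1278, 16]);
translate([1091, 421, 390]) cube([91, 1278, 16]);
translate([1215, 421, 390]) cube([91, 1278, 16]);
translate([1339, 421, 390]) cube([91, 1278, 16]);
translate([1463, 421, 390]) cube([91, 1278, 16]);
translate([1587, 421, 390]) cube([91, 1278, 16]);
translate([1711, 421, 390]) cube([91, 1278, 16]);
translate([1835, 421, 390]) cube([91, 1278, 16]);
translate([1959, 421, 390]) cube([91, 1278, 16]);


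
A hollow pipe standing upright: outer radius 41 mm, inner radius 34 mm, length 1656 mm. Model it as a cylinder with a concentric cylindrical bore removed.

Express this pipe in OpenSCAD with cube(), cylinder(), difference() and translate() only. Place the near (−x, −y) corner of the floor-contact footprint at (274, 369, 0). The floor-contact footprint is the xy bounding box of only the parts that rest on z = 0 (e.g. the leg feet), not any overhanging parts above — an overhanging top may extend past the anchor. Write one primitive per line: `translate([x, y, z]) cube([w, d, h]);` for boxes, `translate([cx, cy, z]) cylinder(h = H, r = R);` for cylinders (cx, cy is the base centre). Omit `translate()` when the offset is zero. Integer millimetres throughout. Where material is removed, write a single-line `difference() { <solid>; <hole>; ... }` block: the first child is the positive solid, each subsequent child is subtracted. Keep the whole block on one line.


difference() { translate([315, 410, 0]) cylinder(h = 1656, r = 41); translate([315, 410, 0]) cylinder(h = 1656, r = 34); }


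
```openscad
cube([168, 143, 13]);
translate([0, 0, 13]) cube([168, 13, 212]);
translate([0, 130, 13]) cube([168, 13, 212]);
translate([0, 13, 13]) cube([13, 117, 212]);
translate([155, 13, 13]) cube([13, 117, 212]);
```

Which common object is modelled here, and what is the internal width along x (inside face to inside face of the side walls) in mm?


An open box. The internal width is 142 mm.

A 168×143 base slab with four walls standing on it — an open box. The base is 168 mm wide and the walls are 13 mm thick, so the internal width is 168 − 2 × 13 = 142 mm.


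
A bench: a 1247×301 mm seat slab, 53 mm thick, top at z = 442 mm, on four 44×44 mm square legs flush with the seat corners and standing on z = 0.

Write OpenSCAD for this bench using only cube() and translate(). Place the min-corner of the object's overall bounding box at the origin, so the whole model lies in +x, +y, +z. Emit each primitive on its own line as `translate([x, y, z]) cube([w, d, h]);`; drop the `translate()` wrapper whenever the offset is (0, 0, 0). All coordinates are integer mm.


translate([0, 0, 389]) cube([1247, 301, 53]);
cube([44, 44, 389]);
translate([0, 257, 0]) cube([44, 44, 389]);
translate([1203, 0, 0]) cube([44, 44, 389]);
translate([1203, 257, 0]) cube([44, 44, 389]);


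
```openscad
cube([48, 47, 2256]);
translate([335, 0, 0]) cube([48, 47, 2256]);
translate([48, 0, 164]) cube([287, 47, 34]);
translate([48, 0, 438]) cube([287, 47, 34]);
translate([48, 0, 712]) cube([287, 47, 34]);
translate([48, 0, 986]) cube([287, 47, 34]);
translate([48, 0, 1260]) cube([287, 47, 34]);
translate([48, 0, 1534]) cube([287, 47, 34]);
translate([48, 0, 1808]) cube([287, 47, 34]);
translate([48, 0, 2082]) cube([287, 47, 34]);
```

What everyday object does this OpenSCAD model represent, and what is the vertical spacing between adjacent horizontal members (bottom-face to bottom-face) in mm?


A ladder. The rung spacing is 274 mm.

Two tall 48×47 posts with 8 short bars between them — a ladder. Adjacent rungs sit at z = 164 and z = 438, so the spacing is 438 − 164 = 274 mm.


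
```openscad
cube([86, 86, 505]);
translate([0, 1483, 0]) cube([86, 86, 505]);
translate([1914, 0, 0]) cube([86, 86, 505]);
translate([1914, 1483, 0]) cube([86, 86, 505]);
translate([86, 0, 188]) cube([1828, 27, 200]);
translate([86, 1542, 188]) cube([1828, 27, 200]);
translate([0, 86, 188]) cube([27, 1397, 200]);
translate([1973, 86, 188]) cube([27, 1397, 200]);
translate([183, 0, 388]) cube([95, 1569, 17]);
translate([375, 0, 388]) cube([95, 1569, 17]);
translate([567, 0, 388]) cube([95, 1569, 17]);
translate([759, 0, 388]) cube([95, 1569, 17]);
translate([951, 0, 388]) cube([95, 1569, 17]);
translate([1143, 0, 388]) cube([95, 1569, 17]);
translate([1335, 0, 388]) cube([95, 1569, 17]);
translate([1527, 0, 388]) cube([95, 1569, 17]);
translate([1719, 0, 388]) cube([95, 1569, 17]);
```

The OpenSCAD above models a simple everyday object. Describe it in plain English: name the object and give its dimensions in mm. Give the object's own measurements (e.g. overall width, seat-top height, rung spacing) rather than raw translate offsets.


A bed frame 2000 mm long (x) by 1569 mm wide (y). Four 86×86 mm corner posts, 505 mm tall, at the corners of the footprint. Four rails of 27 mm thickness and 200 mm height run between adjacent posts with their undersides at z = 188 mm, their outer faces flush with the outside of the frame (the two x-running rails run between the posts' inner faces; the two y-running rails run between the posts' inner faces). 9 slats, each 95 mm wide (x) and 17 mm thick, lie across the top of the two x-running rails, running the full 1569 mm width of the frame in y; along x they sit between the end posts with a 97 mm gap after the −x posts and between neighbouring slats, leaving 100 mm before the +x posts.


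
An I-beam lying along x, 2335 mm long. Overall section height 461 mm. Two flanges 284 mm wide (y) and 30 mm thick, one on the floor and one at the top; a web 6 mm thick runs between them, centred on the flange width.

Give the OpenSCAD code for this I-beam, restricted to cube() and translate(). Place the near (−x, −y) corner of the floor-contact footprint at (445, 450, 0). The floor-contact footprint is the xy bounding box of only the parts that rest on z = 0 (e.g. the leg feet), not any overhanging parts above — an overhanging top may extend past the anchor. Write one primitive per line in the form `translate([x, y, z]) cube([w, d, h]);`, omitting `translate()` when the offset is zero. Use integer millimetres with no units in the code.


translate([445, 450, 0]) cube([2335, 284, 30]);
translate([445, 589, 30]) cube([2335, 6, 401]);
translate([445, 450, 431]) cube([2335, 284, 30]);


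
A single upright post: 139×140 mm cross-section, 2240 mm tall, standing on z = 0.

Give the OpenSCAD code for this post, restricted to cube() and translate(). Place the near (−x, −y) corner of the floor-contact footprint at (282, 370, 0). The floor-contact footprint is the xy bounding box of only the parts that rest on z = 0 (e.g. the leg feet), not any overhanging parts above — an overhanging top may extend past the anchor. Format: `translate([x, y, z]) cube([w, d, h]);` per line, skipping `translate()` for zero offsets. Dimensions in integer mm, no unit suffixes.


translate([282, 370, 0]) cube([139, 140, 2240]);


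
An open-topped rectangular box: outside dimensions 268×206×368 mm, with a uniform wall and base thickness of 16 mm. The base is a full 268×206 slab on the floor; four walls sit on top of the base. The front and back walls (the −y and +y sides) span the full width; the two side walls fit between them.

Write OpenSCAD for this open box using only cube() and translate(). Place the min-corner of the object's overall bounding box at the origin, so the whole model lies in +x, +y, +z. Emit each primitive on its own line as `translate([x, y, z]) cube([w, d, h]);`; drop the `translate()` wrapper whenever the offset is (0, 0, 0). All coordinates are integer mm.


cube([268, 206, 16]);
translate([0, 0, 16]) cube([268, 16, 352]);
translate([0, 190, 16]) cube([268, 16, 352]);
translate([0, 16, 16]) cube([16, 174, 352]);
translate([252, 16, 16]) cube([16, 174, 352]);


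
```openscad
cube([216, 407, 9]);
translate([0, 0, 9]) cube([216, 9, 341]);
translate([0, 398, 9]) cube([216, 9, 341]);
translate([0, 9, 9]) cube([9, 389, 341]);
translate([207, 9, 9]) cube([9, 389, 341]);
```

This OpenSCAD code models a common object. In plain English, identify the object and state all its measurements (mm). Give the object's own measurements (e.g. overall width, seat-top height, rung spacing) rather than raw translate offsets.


An open-topped rectangular box: outside dimensions 216×407×350 mm, with a uniform wall and base thickness of 9 mm. The base is a full 216×407 slab on the floor; four walls sit on top of the base. The front and back walls (the −y and +y sides) span the full width; the two side walls fit between them.


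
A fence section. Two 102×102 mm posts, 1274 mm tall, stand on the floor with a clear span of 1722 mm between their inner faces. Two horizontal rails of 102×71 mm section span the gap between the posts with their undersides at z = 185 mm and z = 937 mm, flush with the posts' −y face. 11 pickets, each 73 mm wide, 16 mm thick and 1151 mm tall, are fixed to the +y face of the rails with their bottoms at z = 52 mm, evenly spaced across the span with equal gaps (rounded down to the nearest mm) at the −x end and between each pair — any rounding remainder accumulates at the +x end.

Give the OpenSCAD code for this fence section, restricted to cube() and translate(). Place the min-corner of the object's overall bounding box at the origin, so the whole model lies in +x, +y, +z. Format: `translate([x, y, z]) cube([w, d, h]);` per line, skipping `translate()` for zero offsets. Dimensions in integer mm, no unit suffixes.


cube([102, 102, 1274]);
translate([1824, 0, 0]) cube([102, 102, 1274]);
translate([102, 0, 185]) cube([1722, 102, 71]);
translate([102, 0, 937]) cube([1722, 102, 71]);
translate([178, 102, 52]) cube([73, 16, 1151]);
translate([327, 102, 52]) cube([73, 16, 1151]);
translate([476, 102, 52]) cube([73, 16, 1151]);
translate([625, 102, 52]) cube([73, 16, 1151]);
translate([774, 102, 52]) cube([73, 16, 1151]);
translate([923, 102, 52]) cube([73, 16, 1151]);
translate([1072, 102, 52]) cube([73, 16, 1151]);
translate([1221, 102, 52]) cube([73, 16, 1151]);
translate([1370, 102, 52]) cube([73, 16, 1151]);
translate([1519, 102, 52]) cube([73, 16, 1151]);
translate([1668, 102, 52]) cube([73, 16, 1151]);
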